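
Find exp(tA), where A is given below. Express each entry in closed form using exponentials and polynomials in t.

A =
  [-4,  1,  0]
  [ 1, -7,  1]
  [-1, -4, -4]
e^{tA} =
  [t^2*exp(-5*t) + t*exp(-5*t) + exp(-5*t), -t^2*exp(-5*t)/2 + t*exp(-5*t), t^2*exp(-5*t)/2]
  [-t^2*exp(-5*t) + t*exp(-5*t), t^2*exp(-5*t)/2 - 2*t*exp(-5*t) + exp(-5*t), -t^2*exp(-5*t)/2 + t*exp(-5*t)]
  [-3*t^2*exp(-5*t) - t*exp(-5*t), 3*t^2*exp(-5*t)/2 - 4*t*exp(-5*t), -3*t^2*exp(-5*t)/2 + t*exp(-5*t) + exp(-5*t)]

Strategy: write A = P · J · P⁻¹ where J is a Jordan canonical form, so e^{tA} = P · e^{tJ} · P⁻¹, and e^{tJ} can be computed block-by-block.

A has Jordan form
J =
  [-5,  1,  0]
  [ 0, -5,  1]
  [ 0,  0, -5]
(up to reordering of blocks).

Per-block formulas:
  For a 3×3 Jordan block J_3(-5): exp(t · J_3(-5)) = e^(-5t)·(I + t·N + (t^2/2)·N^2), where N is the 3×3 nilpotent shift.

After assembling e^{tJ} and conjugating by P, we get:

e^{tA} =
  [t^2*exp(-5*t) + t*exp(-5*t) + exp(-5*t), -t^2*exp(-5*t)/2 + t*exp(-5*t), t^2*exp(-5*t)/2]
  [-t^2*exp(-5*t) + t*exp(-5*t), t^2*exp(-5*t)/2 - 2*t*exp(-5*t) + exp(-5*t), -t^2*exp(-5*t)/2 + t*exp(-5*t)]
  [-3*t^2*exp(-5*t) - t*exp(-5*t), 3*t^2*exp(-5*t)/2 - 4*t*exp(-5*t), -3*t^2*exp(-5*t)/2 + t*exp(-5*t) + exp(-5*t)]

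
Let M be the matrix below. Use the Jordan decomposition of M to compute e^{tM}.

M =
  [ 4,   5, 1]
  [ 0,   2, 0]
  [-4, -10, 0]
e^{tM} =
  [2*t*exp(2*t) + exp(2*t), 5*t*exp(2*t), t*exp(2*t)]
  [0, exp(2*t), 0]
  [-4*t*exp(2*t), -10*t*exp(2*t), -2*t*exp(2*t) + exp(2*t)]

Strategy: write M = P · J · P⁻¹ where J is a Jordan canonical form, so e^{tM} = P · e^{tJ} · P⁻¹, and e^{tJ} can be computed block-by-block.

M has Jordan form
J =
  [2, 1, 0]
  [0, 2, 0]
  [0, 0, 2]
(up to reordering of blocks).

Per-block formulas:
  For a 1×1 block at λ = 2: exp(t · [2]) = [e^(2t)].
  For a 2×2 Jordan block J_2(2): exp(t · J_2(2)) = e^(2t)·(I + t·N), where N is the 2×2 nilpotent shift.

After assembling e^{tJ} and conjugating by P, we get:

e^{tM} =
  [2*t*exp(2*t) + exp(2*t), 5*t*exp(2*t), t*exp(2*t)]
  [0, exp(2*t), 0]
  [-4*t*exp(2*t), -10*t*exp(2*t), -2*t*exp(2*t) + exp(2*t)]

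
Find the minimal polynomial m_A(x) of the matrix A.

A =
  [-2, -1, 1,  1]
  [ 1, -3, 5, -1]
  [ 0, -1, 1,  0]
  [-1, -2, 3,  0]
x^3 + 3*x^2 + 3*x + 1

The characteristic polynomial is χ_A(x) = (x + 1)^4, so the eigenvalues are known. The minimal polynomial is
  m_A(x) = Π_λ (x − λ)^{k_λ}
where k_λ is the size of the *largest* Jordan block for λ (equivalently, the smallest k with (A − λI)^k v = 0 for every generalised eigenvector v of λ).

  λ = -1: largest Jordan block has size 3, contributing (x + 1)^3

So m_A(x) = (x + 1)^3 = x^3 + 3*x^2 + 3*x + 1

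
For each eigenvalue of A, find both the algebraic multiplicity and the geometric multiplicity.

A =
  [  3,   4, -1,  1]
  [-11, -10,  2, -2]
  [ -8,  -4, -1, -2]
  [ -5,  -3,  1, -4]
λ = -3: alg = 4, geom = 2

Step 1 — factor the characteristic polynomial to read off the algebraic multiplicities:
  χ_A(x) = (x + 3)^4

Step 2 — compute geometric multiplicities via the rank-nullity identity g(λ) = n − rank(A − λI):
  rank(A − (-3)·I) = 2, so dim ker(A − (-3)·I) = n − 2 = 2

Summary:
  λ = -3: algebraic multiplicity = 4, geometric multiplicity = 2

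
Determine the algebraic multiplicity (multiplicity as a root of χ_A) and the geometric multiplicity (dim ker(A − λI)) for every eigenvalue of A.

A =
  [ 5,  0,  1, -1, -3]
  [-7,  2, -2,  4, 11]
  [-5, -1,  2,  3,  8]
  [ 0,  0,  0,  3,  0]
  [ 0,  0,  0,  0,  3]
λ = 3: alg = 5, geom = 3

Step 1 — factor the characteristic polynomial to read off the algebraic multiplicities:
  χ_A(x) = (x - 3)^5

Step 2 — compute geometric multiplicities via the rank-nullity identity g(λ) = n − rank(A − λI):
  rank(A − (3)·I) = 2, so dim ker(A − (3)·I) = n − 2 = 3

Summary:
  λ = 3: algebraic multiplicity = 5, geometric multiplicity = 3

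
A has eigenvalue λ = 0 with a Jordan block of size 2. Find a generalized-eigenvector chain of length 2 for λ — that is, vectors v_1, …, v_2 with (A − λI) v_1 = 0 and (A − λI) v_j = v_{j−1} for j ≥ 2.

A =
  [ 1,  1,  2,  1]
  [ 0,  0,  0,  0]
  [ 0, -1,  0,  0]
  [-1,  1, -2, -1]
A Jordan chain for λ = 0 of length 2:
v_1 = (1, 0, 0, -1)ᵀ
v_2 = (1, 0, 0, 0)ᵀ

Let N = A − (0)·I. We want v_2 with N^2 v_2 = 0 but N^1 v_2 ≠ 0; then v_{j-1} := N · v_j for j = 2, …, 2.

Pick v_2 = (1, 0, 0, 0)ᵀ.
Then v_1 = N · v_2 = (1, 0, 0, -1)ᵀ.

Sanity check: (A − (0)·I) v_1 = (0, 0, 0, 0)ᵀ = 0. ✓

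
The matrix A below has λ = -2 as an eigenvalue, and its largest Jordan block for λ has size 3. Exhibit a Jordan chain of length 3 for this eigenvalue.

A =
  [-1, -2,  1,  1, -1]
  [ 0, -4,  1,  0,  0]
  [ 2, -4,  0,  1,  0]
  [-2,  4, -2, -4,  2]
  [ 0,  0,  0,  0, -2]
A Jordan chain for λ = -2 of length 3:
v_1 = (0, 4, 8, 0, 0)ᵀ
v_2 = (4, 2, 8, -8, 0)ᵀ
v_3 = (2, -1, 0, 0, 0)ᵀ

Let N = A − (-2)·I. We want v_3 with N^3 v_3 = 0 but N^2 v_3 ≠ 0; then v_{j-1} := N · v_j for j = 3, …, 2.

Pick v_3 = (2, -1, 0, 0, 0)ᵀ.
Then v_2 = N · v_3 = (4, 2, 8, -8, 0)ᵀ.
Then v_1 = N · v_2 = (0, 4, 8, 0, 0)ᵀ.

Sanity check: (A − (-2)·I) v_1 = (0, 0, 0, 0, 0)ᵀ = 0. ✓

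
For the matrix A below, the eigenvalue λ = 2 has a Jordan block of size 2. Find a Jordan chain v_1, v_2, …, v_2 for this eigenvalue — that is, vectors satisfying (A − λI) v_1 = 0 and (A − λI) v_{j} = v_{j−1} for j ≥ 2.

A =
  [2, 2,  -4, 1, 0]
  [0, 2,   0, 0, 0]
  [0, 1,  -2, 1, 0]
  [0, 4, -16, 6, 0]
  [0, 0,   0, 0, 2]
A Jordan chain for λ = 2 of length 2:
v_1 = (2, 0, 1, 4, 0)ᵀ
v_2 = (0, 1, 0, 0, 0)ᵀ

Let N = A − (2)·I. We want v_2 with N^2 v_2 = 0 but N^1 v_2 ≠ 0; then v_{j-1} := N · v_j for j = 2, …, 2.

Pick v_2 = (0, 1, 0, 0, 0)ᵀ.
Then v_1 = N · v_2 = (2, 0, 1, 4, 0)ᵀ.

Sanity check: (A − (2)·I) v_1 = (0, 0, 0, 0, 0)ᵀ = 0. ✓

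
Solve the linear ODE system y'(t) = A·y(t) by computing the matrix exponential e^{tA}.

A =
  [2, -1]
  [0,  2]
e^{tA} =
  [exp(2*t), -t*exp(2*t)]
  [0, exp(2*t)]

Strategy: write A = P · J · P⁻¹ where J is a Jordan canonical form, so e^{tA} = P · e^{tJ} · P⁻¹, and e^{tJ} can be computed block-by-block.

A has Jordan form
J =
  [2, 1]
  [0, 2]
(up to reordering of blocks).

Per-block formulas:
  For a 2×2 Jordan block J_2(2): exp(t · J_2(2)) = e^(2t)·(I + t·N), where N is the 2×2 nilpotent shift.

After assembling e^{tJ} and conjugating by P, we get:

e^{tA} =
  [exp(2*t), -t*exp(2*t)]
  [0, exp(2*t)]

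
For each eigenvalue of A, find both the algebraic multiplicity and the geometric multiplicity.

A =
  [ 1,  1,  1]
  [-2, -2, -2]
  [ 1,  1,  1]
λ = 0: alg = 3, geom = 2

Step 1 — factor the characteristic polynomial to read off the algebraic multiplicities:
  χ_A(x) = x^3

Step 2 — compute geometric multiplicities via the rank-nullity identity g(λ) = n − rank(A − λI):
  rank(A − (0)·I) = 1, so dim ker(A − (0)·I) = n − 1 = 2

Summary:
  λ = 0: algebraic multiplicity = 3, geometric multiplicity = 2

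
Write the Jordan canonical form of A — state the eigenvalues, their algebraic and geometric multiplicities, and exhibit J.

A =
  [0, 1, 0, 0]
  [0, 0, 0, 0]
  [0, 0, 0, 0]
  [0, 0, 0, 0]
J_2(0) ⊕ J_1(0) ⊕ J_1(0)

The characteristic polynomial is
  det(x·I − A) = x^4

Eigenvalues and multiplicities (the geometric multiplicity of λ is n − rank(A − λI), which equals the number of Jordan blocks for λ):
  λ = 0: algebraic multiplicity = 4, geometric multiplicity = 3

Determining the block sizes for each eigenvalue:
  λ = 0: 3 blocks summing to 4 forces exactly one block of size 2 and the rest size 1 → block sizes [2, 1, 1]

Assembling the blocks gives a Jordan form
J =
  [0, 1, 0, 0]
  [0, 0, 0, 0]
  [0, 0, 0, 0]
  [0, 0, 0, 0]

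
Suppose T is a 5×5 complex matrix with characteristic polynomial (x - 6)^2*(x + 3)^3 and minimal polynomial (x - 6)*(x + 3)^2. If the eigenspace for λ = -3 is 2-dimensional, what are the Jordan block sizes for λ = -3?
Block sizes for λ = -3: [2, 1]

Step 1 — from the characteristic polynomial, algebraic multiplicity of λ = -3 is 3. From dim ker(T − (-3)·I) = 2, there are exactly 2 Jordan blocks for λ = -3.
Step 2 — from the minimal polynomial, the factor (x + 3)^2 tells us the largest block for λ = -3 has size 2.
Step 3 — with total size 3, 2 blocks, and largest block 2, the block sizes (in nonincreasing order) are [2, 1].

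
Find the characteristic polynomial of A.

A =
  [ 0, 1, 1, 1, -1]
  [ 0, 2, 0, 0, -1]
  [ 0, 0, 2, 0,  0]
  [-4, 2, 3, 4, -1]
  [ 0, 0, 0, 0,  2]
x^5 - 10*x^4 + 40*x^3 - 80*x^2 + 80*x - 32

Expanding det(x·I − A) (e.g. by cofactor expansion or by noting that A is similar to its Jordan form J, which has the same characteristic polynomial as A) gives
  χ_A(x) = x^5 - 10*x^4 + 40*x^3 - 80*x^2 + 80*x - 32
which factors as (x - 2)^5. The eigenvalues (with algebraic multiplicities) are λ = 2 with multiplicity 5.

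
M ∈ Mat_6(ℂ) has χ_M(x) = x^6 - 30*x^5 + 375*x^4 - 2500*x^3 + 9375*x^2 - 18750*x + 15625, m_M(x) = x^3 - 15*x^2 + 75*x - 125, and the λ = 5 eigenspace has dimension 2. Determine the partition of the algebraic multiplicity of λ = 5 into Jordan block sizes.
Block sizes for λ = 5: [3, 3]

Step 1 — from the characteristic polynomial, algebraic multiplicity of λ = 5 is 6. From dim ker(M − (5)·I) = 2, there are exactly 2 Jordan blocks for λ = 5.
Step 2 — from the minimal polynomial, the factor (x − 5)^3 tells us the largest block for λ = 5 has size 3.
Step 3 — with total size 6, 2 blocks, and largest block 3, the block sizes (in nonincreasing order) are [3, 3].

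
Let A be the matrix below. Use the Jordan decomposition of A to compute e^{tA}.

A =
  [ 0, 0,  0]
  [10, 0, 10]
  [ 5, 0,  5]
e^{tA} =
  [1, 0, 0]
  [2*exp(5*t) - 2, 1, 2*exp(5*t) - 2]
  [exp(5*t) - 1, 0, exp(5*t)]

Strategy: write A = P · J · P⁻¹ where J is a Jordan canonical form, so e^{tA} = P · e^{tJ} · P⁻¹, and e^{tJ} can be computed block-by-block.

A has Jordan form
J =
  [0, 0, 0]
  [0, 0, 0]
  [0, 0, 5]
(up to reordering of blocks).

Per-block formulas:
  For a 1×1 block at λ = 5: exp(t · [5]) = [e^(5t)].
  For a 1×1 block at λ = 0: exp(t · [0]) = [e^(0t)].

After assembling e^{tJ} and conjugating by P, we get:

e^{tA} =
  [1, 0, 0]
  [2*exp(5*t) - 2, 1, 2*exp(5*t) - 2]
  [exp(5*t) - 1, 0, exp(5*t)]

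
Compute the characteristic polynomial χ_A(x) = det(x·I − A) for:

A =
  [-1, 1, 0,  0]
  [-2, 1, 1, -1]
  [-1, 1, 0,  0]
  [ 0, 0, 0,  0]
x^4

Expanding det(x·I − A) (e.g. by cofactor expansion or by noting that A is similar to its Jordan form J, which has the same characteristic polynomial as A) gives
  χ_A(x) = x^4
which factors as x^4. The eigenvalues (with algebraic multiplicities) are λ = 0 with multiplicity 4.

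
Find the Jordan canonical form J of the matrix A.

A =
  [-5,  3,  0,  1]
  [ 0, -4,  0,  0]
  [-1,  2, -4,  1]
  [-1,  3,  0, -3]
J_2(-4) ⊕ J_2(-4)

The characteristic polynomial is
  det(x·I − A) = x^4 + 16*x^3 + 96*x^2 + 256*x + 256 = (x + 4)^4

Eigenvalues and multiplicities (the geometric multiplicity of λ is n − rank(A − λI), which equals the number of Jordan blocks for λ):
  λ = -4: algebraic multiplicity = 4, geometric multiplicity = 2

Determining the block sizes for each eigenvalue:
  λ = -4: with am = 4 and gm = 2, the partition is not yet determined (e.g. several partitions of 4 into 2 parts exist). Let N = A − (-4)·I. Computing rank(N^1) = 2, rank(N^2) = 0; the number of blocks of size ≥ j is rank(N^{j−1}) − rank(N^j), giving [2, 2]. So we have 2 block(s) of size 2 → block sizes [2, 2]

Assembling the blocks gives a Jordan form
J =
  [-4,  1,  0,  0]
  [ 0, -4,  0,  0]
  [ 0,  0, -4,  1]
  [ 0,  0,  0, -4]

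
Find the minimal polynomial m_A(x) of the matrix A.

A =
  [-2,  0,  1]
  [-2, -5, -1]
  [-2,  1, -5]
x^3 + 12*x^2 + 48*x + 64

The characteristic polynomial is χ_A(x) = (x + 4)^3, so the eigenvalues are known. The minimal polynomial is
  m_A(x) = Π_λ (x − λ)^{k_λ}
where k_λ is the size of the *largest* Jordan block for λ (equivalently, the smallest k with (A − λI)^k v = 0 for every generalised eigenvector v of λ).

  λ = -4: largest Jordan block has size 3, contributing (x + 4)^3

So m_A(x) = (x + 4)^3 = x^3 + 12*x^2 + 48*x + 64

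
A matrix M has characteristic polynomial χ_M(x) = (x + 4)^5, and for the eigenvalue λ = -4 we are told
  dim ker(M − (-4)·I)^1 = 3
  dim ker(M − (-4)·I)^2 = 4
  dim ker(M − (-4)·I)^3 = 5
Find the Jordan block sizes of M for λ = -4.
Block sizes for λ = -4: [3, 1, 1]

From the dimensions of kernels of powers, the number of Jordan blocks of size at least j is d_j − d_{j−1} where d_j = dim ker(N^j) (with d_0 = 0). Computing the differences gives [3, 1, 1].
The number of blocks of size exactly k is (#blocks of size ≥ k) − (#blocks of size ≥ k + 1), so the partition is: 2 block(s) of size 1, 1 block(s) of size 3.
In nonincreasing order the block sizes are [3, 1, 1].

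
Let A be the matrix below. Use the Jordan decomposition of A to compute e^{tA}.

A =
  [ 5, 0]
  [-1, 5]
e^{tA} =
  [exp(5*t), 0]
  [-t*exp(5*t), exp(5*t)]

Strategy: write A = P · J · P⁻¹ where J is a Jordan canonical form, so e^{tA} = P · e^{tJ} · P⁻¹, and e^{tJ} can be computed block-by-block.

A has Jordan form
J =
  [5, 1]
  [0, 5]
(up to reordering of blocks).

Per-block formulas:
  For a 2×2 Jordan block J_2(5): exp(t · J_2(5)) = e^(5t)·(I + t·N), where N is the 2×2 nilpotent shift.

After assembling e^{tJ} and conjugating by P, we get:

e^{tA} =
  [exp(5*t), 0]
  [-t*exp(5*t), exp(5*t)]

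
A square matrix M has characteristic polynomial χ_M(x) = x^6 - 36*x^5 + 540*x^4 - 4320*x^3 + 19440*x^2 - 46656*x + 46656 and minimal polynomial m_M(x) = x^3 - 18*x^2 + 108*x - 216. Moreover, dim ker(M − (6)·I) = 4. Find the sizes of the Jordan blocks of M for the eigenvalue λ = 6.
Block sizes for λ = 6: [3, 1, 1, 1]

Step 1 — from the characteristic polynomial, algebraic multiplicity of λ = 6 is 6. From dim ker(M − (6)·I) = 4, there are exactly 4 Jordan blocks for λ = 6.
Step 2 — from the minimal polynomial, the factor (x − 6)^3 tells us the largest block for λ = 6 has size 3.
Step 3 — with total size 6, 4 blocks, and largest block 3, the block sizes (in nonincreasing order) are [3, 1, 1, 1].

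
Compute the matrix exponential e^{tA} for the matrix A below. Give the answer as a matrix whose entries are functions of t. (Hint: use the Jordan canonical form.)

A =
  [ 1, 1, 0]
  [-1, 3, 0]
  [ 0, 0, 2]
e^{tA} =
  [-t*exp(2*t) + exp(2*t), t*exp(2*t), 0]
  [-t*exp(2*t), t*exp(2*t) + exp(2*t), 0]
  [0, 0, exp(2*t)]

Strategy: write A = P · J · P⁻¹ where J is a Jordan canonical form, so e^{tA} = P · e^{tJ} · P⁻¹, and e^{tJ} can be computed block-by-block.

A has Jordan form
J =
  [2, 1, 0]
  [0, 2, 0]
  [0, 0, 2]
(up to reordering of blocks).

Per-block formulas:
  For a 2×2 Jordan block J_2(2): exp(t · J_2(2)) = e^(2t)·(I + t·N), where N is the 2×2 nilpotent shift.
  For a 1×1 block at λ = 2: exp(t · [2]) = [e^(2t)].

After assembling e^{tJ} and conjugating by P, we get:

e^{tA} =
  [-t*exp(2*t) + exp(2*t), t*exp(2*t), 0]
  [-t*exp(2*t), t*exp(2*t) + exp(2*t), 0]
  [0, 0, exp(2*t)]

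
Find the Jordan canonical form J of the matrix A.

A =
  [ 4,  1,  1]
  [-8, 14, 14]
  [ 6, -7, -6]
J_3(4)

The characteristic polynomial is
  det(x·I − A) = x^3 - 12*x^2 + 48*x - 64 = (x - 4)^3

Eigenvalues and multiplicities (the geometric multiplicity of λ is n − rank(A − λI), which equals the number of Jordan blocks for λ):
  λ = 4: algebraic multiplicity = 3, geometric multiplicity = 1

Determining the block sizes for each eigenvalue:
  λ = 4: one block (gm = 1), so the single block has size am = 3 → block sizes [3]

Assembling the blocks gives a Jordan form
J =
  [4, 1, 0]
  [0, 4, 1]
  [0, 0, 4]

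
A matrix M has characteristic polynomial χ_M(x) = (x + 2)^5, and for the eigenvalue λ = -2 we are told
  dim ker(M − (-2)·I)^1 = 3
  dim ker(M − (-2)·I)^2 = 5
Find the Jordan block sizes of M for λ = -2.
Block sizes for λ = -2: [2, 2, 1]

From the dimensions of kernels of powers, the number of Jordan blocks of size at least j is d_j − d_{j−1} where d_j = dim ker(N^j) (with d_0 = 0). Computing the differences gives [3, 2].
The number of blocks of size exactly k is (#blocks of size ≥ k) − (#blocks of size ≥ k + 1), so the partition is: 1 block(s) of size 1, 2 block(s) of size 2.
In nonincreasing order the block sizes are [2, 2, 1].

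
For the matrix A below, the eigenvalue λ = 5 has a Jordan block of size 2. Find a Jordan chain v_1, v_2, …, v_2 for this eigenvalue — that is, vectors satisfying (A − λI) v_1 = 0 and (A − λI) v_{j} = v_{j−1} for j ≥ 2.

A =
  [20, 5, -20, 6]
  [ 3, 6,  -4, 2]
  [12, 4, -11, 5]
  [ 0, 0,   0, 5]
A Jordan chain for λ = 5 of length 2:
v_1 = (15, 3, 12, 0)ᵀ
v_2 = (1, 0, 0, 0)ᵀ

Let N = A − (5)·I. We want v_2 with N^2 v_2 = 0 but N^1 v_2 ≠ 0; then v_{j-1} := N · v_j for j = 2, …, 2.

Pick v_2 = (1, 0, 0, 0)ᵀ.
Then v_1 = N · v_2 = (15, 3, 12, 0)ᵀ.

Sanity check: (A − (5)·I) v_1 = (0, 0, 0, 0)ᵀ = 0. ✓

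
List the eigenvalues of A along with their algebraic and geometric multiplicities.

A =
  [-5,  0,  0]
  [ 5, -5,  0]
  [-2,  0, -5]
λ = -5: alg = 3, geom = 2

Step 1 — factor the characteristic polynomial to read off the algebraic multiplicities:
  χ_A(x) = (x + 5)^3

Step 2 — compute geometric multiplicities via the rank-nullity identity g(λ) = n − rank(A − λI):
  rank(A − (-5)·I) = 1, so dim ker(A − (-5)·I) = n − 1 = 2

Summary:
  λ = -5: algebraic multiplicity = 3, geometric multiplicity = 2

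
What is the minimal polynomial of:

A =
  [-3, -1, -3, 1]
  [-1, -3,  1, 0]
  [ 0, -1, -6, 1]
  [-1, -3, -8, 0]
x^2 + 6*x + 9

The characteristic polynomial is χ_A(x) = (x + 3)^4, so the eigenvalues are known. The minimal polynomial is
  m_A(x) = Π_λ (x − λ)^{k_λ}
where k_λ is the size of the *largest* Jordan block for λ (equivalently, the smallest k with (A − λI)^k v = 0 for every generalised eigenvector v of λ).

  λ = -3: largest Jordan block has size 2, contributing (x + 3)^2

So m_A(x) = (x + 3)^2 = x^2 + 6*x + 9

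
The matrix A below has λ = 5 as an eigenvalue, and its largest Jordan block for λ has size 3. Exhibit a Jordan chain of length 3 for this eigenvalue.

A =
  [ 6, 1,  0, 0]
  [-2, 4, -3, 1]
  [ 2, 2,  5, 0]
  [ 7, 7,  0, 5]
A Jordan chain for λ = 5 of length 3:
v_1 = (-1, 1, -2, -7)ᵀ
v_2 = (1, -2, 2, 7)ᵀ
v_3 = (1, 0, 0, 0)ᵀ

Let N = A − (5)·I. We want v_3 with N^3 v_3 = 0 but N^2 v_3 ≠ 0; then v_{j-1} := N · v_j for j = 3, …, 2.

Pick v_3 = (1, 0, 0, 0)ᵀ.
Then v_2 = N · v_3 = (1, -2, 2, 7)ᵀ.
Then v_1 = N · v_2 = (-1, 1, -2, -7)ᵀ.

Sanity check: (A − (5)·I) v_1 = (0, 0, 0, 0)ᵀ = 0. ✓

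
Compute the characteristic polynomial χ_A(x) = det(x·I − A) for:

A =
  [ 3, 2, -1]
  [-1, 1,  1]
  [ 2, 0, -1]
x^3 - 3*x^2 + 3*x - 1

Expanding det(x·I − A) (e.g. by cofactor expansion or by noting that A is similar to its Jordan form J, which has the same characteristic polynomial as A) gives
  χ_A(x) = x^3 - 3*x^2 + 3*x - 1
which factors as (x - 1)^3. The eigenvalues (with algebraic multiplicities) are λ = 1 with multiplicity 3.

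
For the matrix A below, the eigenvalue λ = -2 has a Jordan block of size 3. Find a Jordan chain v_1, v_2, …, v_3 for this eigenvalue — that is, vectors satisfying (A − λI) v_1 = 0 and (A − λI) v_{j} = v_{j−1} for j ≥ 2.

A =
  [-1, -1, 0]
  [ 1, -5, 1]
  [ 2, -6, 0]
A Jordan chain for λ = -2 of length 3:
v_1 = (2, 2, 4)ᵀ
v_2 = (-1, -3, -6)ᵀ
v_3 = (0, 1, 0)ᵀ

Let N = A − (-2)·I. We want v_3 with N^3 v_3 = 0 but N^2 v_3 ≠ 0; then v_{j-1} := N · v_j for j = 3, …, 2.

Pick v_3 = (0, 1, 0)ᵀ.
Then v_2 = N · v_3 = (-1, -3, -6)ᵀ.
Then v_1 = N · v_2 = (2, 2, 4)ᵀ.

Sanity check: (A − (-2)·I) v_1 = (0, 0, 0)ᵀ = 0. ✓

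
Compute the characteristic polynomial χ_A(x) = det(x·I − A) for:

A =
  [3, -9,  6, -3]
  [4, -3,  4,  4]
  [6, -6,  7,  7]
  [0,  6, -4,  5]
x^4 - 12*x^3 + 54*x^2 - 108*x + 81

Expanding det(x·I − A) (e.g. by cofactor expansion or by noting that A is similar to its Jordan form J, which has the same characteristic polynomial as A) gives
  χ_A(x) = x^4 - 12*x^3 + 54*x^2 - 108*x + 81
which factors as (x - 3)^4. The eigenvalues (with algebraic multiplicities) are λ = 3 with multiplicity 4.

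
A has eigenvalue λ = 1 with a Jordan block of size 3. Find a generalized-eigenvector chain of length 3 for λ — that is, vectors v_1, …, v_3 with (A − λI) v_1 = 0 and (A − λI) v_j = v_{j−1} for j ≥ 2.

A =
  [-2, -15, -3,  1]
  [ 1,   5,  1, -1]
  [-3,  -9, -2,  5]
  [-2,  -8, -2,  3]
A Jordan chain for λ = 1 of length 3:
v_1 = (1, 0, -1, 0)ᵀ
v_2 = (-3, 1, -3, -2)ᵀ
v_3 = (1, 0, 0, 0)ᵀ

Let N = A − (1)·I. We want v_3 with N^3 v_3 = 0 but N^2 v_3 ≠ 0; then v_{j-1} := N · v_j for j = 3, …, 2.

Pick v_3 = (1, 0, 0, 0)ᵀ.
Then v_2 = N · v_3 = (-3, 1, -3, -2)ᵀ.
Then v_1 = N · v_2 = (1, 0, -1, 0)ᵀ.

Sanity check: (A − (1)·I) v_1 = (0, 0, 0, 0)ᵀ = 0. ✓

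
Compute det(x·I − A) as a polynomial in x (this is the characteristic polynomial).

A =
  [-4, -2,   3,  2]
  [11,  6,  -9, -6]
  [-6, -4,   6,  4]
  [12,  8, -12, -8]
x^4

Expanding det(x·I − A) (e.g. by cofactor expansion or by noting that A is similar to its Jordan form J, which has the same characteristic polynomial as A) gives
  χ_A(x) = x^4
which factors as x^4. The eigenvalues (with algebraic multiplicities) are λ = 0 with multiplicity 4.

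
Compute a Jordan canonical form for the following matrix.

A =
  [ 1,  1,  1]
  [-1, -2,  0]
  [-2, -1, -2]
J_3(-1)

The characteristic polynomial is
  det(x·I − A) = x^3 + 3*x^2 + 3*x + 1 = (x + 1)^3

Eigenvalues and multiplicities (the geometric multiplicity of λ is n − rank(A − λI), which equals the number of Jordan blocks for λ):
  λ = -1: algebraic multiplicity = 3, geometric multiplicity = 1

Determining the block sizes for each eigenvalue:
  λ = -1: one block (gm = 1), so the single block has size am = 3 → block sizes [3]

Assembling the blocks gives a Jordan form
J =
  [-1,  1,  0]
  [ 0, -1,  1]
  [ 0,  0, -1]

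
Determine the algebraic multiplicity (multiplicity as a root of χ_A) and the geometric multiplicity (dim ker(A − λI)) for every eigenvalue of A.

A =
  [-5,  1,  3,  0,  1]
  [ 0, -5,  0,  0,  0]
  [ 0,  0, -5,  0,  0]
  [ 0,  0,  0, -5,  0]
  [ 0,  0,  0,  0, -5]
λ = -5: alg = 5, geom = 4

Step 1 — factor the characteristic polynomial to read off the algebraic multiplicities:
  χ_A(x) = (x + 5)^5

Step 2 — compute geometric multiplicities via the rank-nullity identity g(λ) = n − rank(A − λI):
  rank(A − (-5)·I) = 1, so dim ker(A − (-5)·I) = n − 1 = 4

Summary:
  λ = -5: algebraic multiplicity = 5, geometric multiplicity = 4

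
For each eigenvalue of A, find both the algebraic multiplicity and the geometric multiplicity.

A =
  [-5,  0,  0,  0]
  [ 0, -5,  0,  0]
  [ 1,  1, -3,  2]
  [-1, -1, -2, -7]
λ = -5: alg = 4, geom = 3

Step 1 — factor the characteristic polynomial to read off the algebraic multiplicities:
  χ_A(x) = (x + 5)^4

Step 2 — compute geometric multiplicities via the rank-nullity identity g(λ) = n − rank(A − λI):
  rank(A − (-5)·I) = 1, so dim ker(A − (-5)·I) = n − 1 = 3

Summary:
  λ = -5: algebraic multiplicity = 4, geometric multiplicity = 3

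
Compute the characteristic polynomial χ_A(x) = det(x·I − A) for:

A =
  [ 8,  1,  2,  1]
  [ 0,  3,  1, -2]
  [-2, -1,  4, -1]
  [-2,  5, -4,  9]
x^4 - 24*x^3 + 216*x^2 - 864*x + 1296

Expanding det(x·I − A) (e.g. by cofactor expansion or by noting that A is similar to its Jordan form J, which has the same characteristic polynomial as A) gives
  χ_A(x) = x^4 - 24*x^3 + 216*x^2 - 864*x + 1296
which factors as (x - 6)^4. The eigenvalues (with algebraic multiplicities) are λ = 6 with multiplicity 4.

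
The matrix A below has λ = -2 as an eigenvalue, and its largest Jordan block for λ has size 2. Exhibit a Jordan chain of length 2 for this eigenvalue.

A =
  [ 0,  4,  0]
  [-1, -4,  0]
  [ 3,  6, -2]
A Jordan chain for λ = -2 of length 2:
v_1 = (2, -1, 3)ᵀ
v_2 = (1, 0, 0)ᵀ

Let N = A − (-2)·I. We want v_2 with N^2 v_2 = 0 but N^1 v_2 ≠ 0; then v_{j-1} := N · v_j for j = 2, …, 2.

Pick v_2 = (1, 0, 0)ᵀ.
Then v_1 = N · v_2 = (2, -1, 3)ᵀ.

Sanity check: (A − (-2)·I) v_1 = (0, 0, 0)ᵀ = 0. ✓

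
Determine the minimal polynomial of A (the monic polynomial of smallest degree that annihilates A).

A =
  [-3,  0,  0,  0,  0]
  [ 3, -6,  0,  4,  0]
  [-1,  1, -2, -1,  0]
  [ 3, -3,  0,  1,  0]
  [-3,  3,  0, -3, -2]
x^2 + 5*x + 6

The characteristic polynomial is χ_A(x) = (x + 2)^3*(x + 3)^2, so the eigenvalues are known. The minimal polynomial is
  m_A(x) = Π_λ (x − λ)^{k_λ}
where k_λ is the size of the *largest* Jordan block for λ (equivalently, the smallest k with (A − λI)^k v = 0 for every generalised eigenvector v of λ).

  λ = -3: largest Jordan block has size 1, contributing (x + 3)
  λ = -2: largest Jordan block has size 1, contributing (x + 2)

So m_A(x) = (x + 2)*(x + 3) = x^2 + 5*x + 6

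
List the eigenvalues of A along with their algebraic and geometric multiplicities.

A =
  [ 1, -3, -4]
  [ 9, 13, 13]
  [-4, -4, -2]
λ = 4: alg = 3, geom = 1

Step 1 — factor the characteristic polynomial to read off the algebraic multiplicities:
  χ_A(x) = (x - 4)^3

Step 2 — compute geometric multiplicities via the rank-nullity identity g(λ) = n − rank(A − λI):
  rank(A − (4)·I) = 2, so dim ker(A − (4)·I) = n − 2 = 1

Summary:
  λ = 4: algebraic multiplicity = 3, geometric multiplicity = 1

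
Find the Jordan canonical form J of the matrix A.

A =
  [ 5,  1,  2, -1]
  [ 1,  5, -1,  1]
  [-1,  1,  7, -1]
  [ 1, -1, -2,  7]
J_3(6) ⊕ J_1(6)

The characteristic polynomial is
  det(x·I − A) = x^4 - 24*x^3 + 216*x^2 - 864*x + 1296 = (x - 6)^4

Eigenvalues and multiplicities (the geometric multiplicity of λ is n − rank(A − λI), which equals the number of Jordan blocks for λ):
  λ = 6: algebraic multiplicity = 4, geometric multiplicity = 2

Determining the block sizes for each eigenvalue:
  λ = 6: with am = 4 and gm = 2, the partition is not yet determined (e.g. several partitions of 4 into 2 parts exist). Let N = A − (6)·I. Computing rank(N^1) = 2, rank(N^2) = 1, rank(N^3) = 0; the number of blocks of size ≥ j is rank(N^{j−1}) − rank(N^j), giving [2, 1, 1]. So we have 1 block(s) of size 3, 1 block(s) of size 1 → block sizes [3, 1]

Assembling the blocks gives a Jordan form
J =
  [6, 1, 0, 0]
  [0, 6, 1, 0]
  [0, 0, 6, 0]
  [0, 0, 0, 6]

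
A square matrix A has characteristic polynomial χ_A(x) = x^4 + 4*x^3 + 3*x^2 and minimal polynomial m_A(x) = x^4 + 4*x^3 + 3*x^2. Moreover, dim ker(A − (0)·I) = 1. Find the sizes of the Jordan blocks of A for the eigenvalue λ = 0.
Block sizes for λ = 0: [2]

Step 1 — from the characteristic polynomial, algebraic multiplicity of λ = 0 is 2. From dim ker(A − (0)·I) = 1, there are exactly 1 Jordan blocks for λ = 0.
Step 2 — from the minimal polynomial, the factor (x − 0)^2 tells us the largest block for λ = 0 has size 2.
Step 3 — with total size 2, 1 blocks, and largest block 2, the block sizes (in nonincreasing order) are [2].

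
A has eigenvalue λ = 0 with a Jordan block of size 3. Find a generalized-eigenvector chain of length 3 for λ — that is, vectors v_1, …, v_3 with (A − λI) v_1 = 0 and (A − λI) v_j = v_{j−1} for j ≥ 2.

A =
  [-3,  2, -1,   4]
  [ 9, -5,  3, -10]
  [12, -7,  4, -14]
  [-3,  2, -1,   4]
A Jordan chain for λ = 0 of length 3:
v_1 = (3, -6, -9, 3)ᵀ
v_2 = (-3, 9, 12, -3)ᵀ
v_3 = (1, 0, 0, 0)ᵀ

Let N = A − (0)·I. We want v_3 with N^3 v_3 = 0 but N^2 v_3 ≠ 0; then v_{j-1} := N · v_j for j = 3, …, 2.

Pick v_3 = (1, 0, 0, 0)ᵀ.
Then v_2 = N · v_3 = (-3, 9, 12, -3)ᵀ.
Then v_1 = N · v_2 = (3, -6, -9, 3)ᵀ.

Sanity check: (A − (0)·I) v_1 = (0, 0, 0, 0)ᵀ = 0. ✓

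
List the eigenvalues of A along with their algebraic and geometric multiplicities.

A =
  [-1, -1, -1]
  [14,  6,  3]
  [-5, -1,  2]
λ = 2: alg = 2, geom = 1; λ = 3: alg = 1, geom = 1

Step 1 — factor the characteristic polynomial to read off the algebraic multiplicities:
  χ_A(x) = (x - 3)*(x - 2)^2

Step 2 — compute geometric multiplicities via the rank-nullity identity g(λ) = n − rank(A − λI):
  rank(A − (2)·I) = 2, so dim ker(A − (2)·I) = n − 2 = 1
  rank(A − (3)·I) = 2, so dim ker(A − (3)·I) = n − 2 = 1

Summary:
  λ = 2: algebraic multiplicity = 2, geometric multiplicity = 1
  λ = 3: algebraic multiplicity = 1, geometric multiplicity = 1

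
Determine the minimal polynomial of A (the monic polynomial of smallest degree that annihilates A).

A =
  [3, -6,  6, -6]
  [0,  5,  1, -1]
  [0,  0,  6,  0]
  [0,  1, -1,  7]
x^3 - 15*x^2 + 72*x - 108

The characteristic polynomial is χ_A(x) = (x - 6)^3*(x - 3), so the eigenvalues are known. The minimal polynomial is
  m_A(x) = Π_λ (x − λ)^{k_λ}
where k_λ is the size of the *largest* Jordan block for λ (equivalently, the smallest k with (A − λI)^k v = 0 for every generalised eigenvector v of λ).

  λ = 3: largest Jordan block has size 1, contributing (x − 3)
  λ = 6: largest Jordan block has size 2, contributing (x − 6)^2

So m_A(x) = (x - 6)^2*(x - 3) = x^3 - 15*x^2 + 72*x - 108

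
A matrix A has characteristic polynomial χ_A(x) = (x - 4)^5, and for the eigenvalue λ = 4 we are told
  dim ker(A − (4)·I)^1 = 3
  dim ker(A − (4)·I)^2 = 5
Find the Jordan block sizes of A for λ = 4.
Block sizes for λ = 4: [2, 2, 1]

From the dimensions of kernels of powers, the number of Jordan blocks of size at least j is d_j − d_{j−1} where d_j = dim ker(N^j) (with d_0 = 0). Computing the differences gives [3, 2].
The number of blocks of size exactly k is (#blocks of size ≥ k) − (#blocks of size ≥ k + 1), so the partition is: 1 block(s) of size 1, 2 block(s) of size 2.
In nonincreasing order the block sizes are [2, 2, 1].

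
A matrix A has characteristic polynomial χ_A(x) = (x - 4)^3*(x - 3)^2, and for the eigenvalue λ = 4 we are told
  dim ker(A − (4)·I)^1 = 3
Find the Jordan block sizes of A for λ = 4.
Block sizes for λ = 4: [1, 1, 1]

From the dimensions of kernels of powers, the number of Jordan blocks of size at least j is d_j − d_{j−1} where d_j = dim ker(N^j) (with d_0 = 0). Computing the differences gives [3].
The number of blocks of size exactly k is (#blocks of size ≥ k) − (#blocks of size ≥ k + 1), so the partition is: 3 block(s) of size 1.
In nonincreasing order the block sizes are [1, 1, 1].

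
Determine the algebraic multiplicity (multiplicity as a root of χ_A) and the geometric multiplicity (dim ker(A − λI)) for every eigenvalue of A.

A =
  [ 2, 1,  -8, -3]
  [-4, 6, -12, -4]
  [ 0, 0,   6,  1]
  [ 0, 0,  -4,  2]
λ = 4: alg = 4, geom = 2

Step 1 — factor the characteristic polynomial to read off the algebraic multiplicities:
  χ_A(x) = (x - 4)^4

Step 2 — compute geometric multiplicities via the rank-nullity identity g(λ) = n − rank(A − λI):
  rank(A − (4)·I) = 2, so dim ker(A − (4)·I) = n − 2 = 2

Summary:
  λ = 4: algebraic multiplicity = 4, geometric multiplicity = 2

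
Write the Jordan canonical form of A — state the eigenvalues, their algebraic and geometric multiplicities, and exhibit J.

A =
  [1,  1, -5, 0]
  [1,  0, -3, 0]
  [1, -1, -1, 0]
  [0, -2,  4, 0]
J_3(0) ⊕ J_1(0)

The characteristic polynomial is
  det(x·I − A) = x^4

Eigenvalues and multiplicities (the geometric multiplicity of λ is n − rank(A − λI), which equals the number of Jordan blocks for λ):
  λ = 0: algebraic multiplicity = 4, geometric multiplicity = 2

Determining the block sizes for each eigenvalue:
  λ = 0: with am = 4 and gm = 2, the partition is not yet determined (e.g. several partitions of 4 into 2 parts exist). Let N = A − (0)·I. Computing rank(N^1) = 2, rank(N^2) = 1, rank(N^3) = 0; the number of blocks of size ≥ j is rank(N^{j−1}) − rank(N^j), giving [2, 1, 1]. So we have 1 block(s) of size 3, 1 block(s) of size 1 → block sizes [3, 1]

Assembling the blocks gives a Jordan form
J =
  [0, 1, 0, 0]
  [0, 0, 1, 0]
  [0, 0, 0, 0]
  [0, 0, 0, 0]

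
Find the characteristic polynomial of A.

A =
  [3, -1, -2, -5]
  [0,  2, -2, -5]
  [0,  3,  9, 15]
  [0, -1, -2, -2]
x^4 - 12*x^3 + 54*x^2 - 108*x + 81

Expanding det(x·I − A) (e.g. by cofactor expansion or by noting that A is similar to its Jordan form J, which has the same characteristic polynomial as A) gives
  χ_A(x) = x^4 - 12*x^3 + 54*x^2 - 108*x + 81
which factors as (x - 3)^4. The eigenvalues (with algebraic multiplicities) are λ = 3 with multiplicity 4.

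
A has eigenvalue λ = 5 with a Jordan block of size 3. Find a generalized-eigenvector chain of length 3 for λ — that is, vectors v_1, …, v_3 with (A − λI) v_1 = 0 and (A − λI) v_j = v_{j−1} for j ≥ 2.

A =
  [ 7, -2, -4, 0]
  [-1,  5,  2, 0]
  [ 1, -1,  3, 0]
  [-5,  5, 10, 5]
A Jordan chain for λ = 5 of length 3:
v_1 = (2, 0, 1, -5)ᵀ
v_2 = (2, -1, 1, -5)ᵀ
v_3 = (1, 0, 0, 0)ᵀ

Let N = A − (5)·I. We want v_3 with N^3 v_3 = 0 but N^2 v_3 ≠ 0; then v_{j-1} := N · v_j for j = 3, …, 2.

Pick v_3 = (1, 0, 0, 0)ᵀ.
Then v_2 = N · v_3 = (2, -1, 1, -5)ᵀ.
Then v_1 = N · v_2 = (2, 0, 1, -5)ᵀ.

Sanity check: (A − (5)·I) v_1 = (0, 0, 0, 0)ᵀ = 0. ✓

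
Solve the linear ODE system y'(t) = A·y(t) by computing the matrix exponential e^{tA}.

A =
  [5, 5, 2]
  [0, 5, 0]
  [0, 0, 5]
e^{tA} =
  [exp(5*t), 5*t*exp(5*t), 2*t*exp(5*t)]
  [0, exp(5*t), 0]
  [0, 0, exp(5*t)]

Strategy: write A = P · J · P⁻¹ where J is a Jordan canonical form, so e^{tA} = P · e^{tJ} · P⁻¹, and e^{tJ} can be computed block-by-block.

A has Jordan form
J =
  [5, 1, 0]
  [0, 5, 0]
  [0, 0, 5]
(up to reordering of blocks).

Per-block formulas:
  For a 2×2 Jordan block J_2(5): exp(t · J_2(5)) = e^(5t)·(I + t·N), where N is the 2×2 nilpotent shift.
  For a 1×1 block at λ = 5: exp(t · [5]) = [e^(5t)].

After assembling e^{tJ} and conjugating by P, we get:

e^{tA} =
  [exp(5*t), 5*t*exp(5*t), 2*t*exp(5*t)]
  [0, exp(5*t), 0]
  [0, 0, exp(5*t)]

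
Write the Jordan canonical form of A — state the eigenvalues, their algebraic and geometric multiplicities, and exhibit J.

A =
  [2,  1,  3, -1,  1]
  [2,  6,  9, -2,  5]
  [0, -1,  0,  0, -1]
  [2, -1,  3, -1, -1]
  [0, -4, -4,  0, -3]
J_1(0) ⊕ J_2(1) ⊕ J_1(1) ⊕ J_1(1)

The characteristic polynomial is
  det(x·I − A) = x^5 - 4*x^4 + 6*x^3 - 4*x^2 + x = x*(x - 1)^4

Eigenvalues and multiplicities (the geometric multiplicity of λ is n − rank(A − λI), which equals the number of Jordan blocks for λ):
  λ = 0: algebraic multiplicity = 1, geometric multiplicity = 1
  λ = 1: algebraic multiplicity = 4, geometric multiplicity = 3

Determining the block sizes for each eigenvalue:
  λ = 0: one block (gm = 1), so the single block has size am = 1 → block sizes [1]
  λ = 1: 3 blocks summing to 4 forces exactly one block of size 2 and the rest size 1 → block sizes [2, 1, 1]

Assembling the blocks gives a Jordan form
J =
  [0, 0, 0, 0, 0]
  [0, 1, 1, 0, 0]
  [0, 0, 1, 0, 0]
  [0, 0, 0, 1, 0]
  [0, 0, 0, 0, 1]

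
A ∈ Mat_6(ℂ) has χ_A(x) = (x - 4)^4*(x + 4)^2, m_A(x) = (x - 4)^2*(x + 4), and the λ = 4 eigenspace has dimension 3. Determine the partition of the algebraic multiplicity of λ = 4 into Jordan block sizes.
Block sizes for λ = 4: [2, 1, 1]

Step 1 — from the characteristic polynomial, algebraic multiplicity of λ = 4 is 4. From dim ker(A − (4)·I) = 3, there are exactly 3 Jordan blocks for λ = 4.
Step 2 — from the minimal polynomial, the factor (x − 4)^2 tells us the largest block for λ = 4 has size 2.
Step 3 — with total size 4, 3 blocks, and largest block 2, the block sizes (in nonincreasing order) are [2, 1, 1].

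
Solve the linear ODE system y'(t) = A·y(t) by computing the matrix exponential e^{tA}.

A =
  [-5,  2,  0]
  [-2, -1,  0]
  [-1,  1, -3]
e^{tA} =
  [-2*t*exp(-3*t) + exp(-3*t), 2*t*exp(-3*t), 0]
  [-2*t*exp(-3*t), 2*t*exp(-3*t) + exp(-3*t), 0]
  [-t*exp(-3*t), t*exp(-3*t), exp(-3*t)]

Strategy: write A = P · J · P⁻¹ where J is a Jordan canonical form, so e^{tA} = P · e^{tJ} · P⁻¹, and e^{tJ} can be computed block-by-block.

A has Jordan form
J =
  [-3,  1,  0]
  [ 0, -3,  0]
  [ 0,  0, -3]
(up to reordering of blocks).

Per-block formulas:
  For a 1×1 block at λ = -3: exp(t · [-3]) = [e^(-3t)].
  For a 2×2 Jordan block J_2(-3): exp(t · J_2(-3)) = e^(-3t)·(I + t·N), where N is the 2×2 nilpotent shift.

After assembling e^{tJ} and conjugating by P, we get:

e^{tA} =
  [-2*t*exp(-3*t) + exp(-3*t), 2*t*exp(-3*t), 0]
  [-2*t*exp(-3*t), 2*t*exp(-3*t) + exp(-3*t), 0]
  [-t*exp(-3*t), t*exp(-3*t), exp(-3*t)]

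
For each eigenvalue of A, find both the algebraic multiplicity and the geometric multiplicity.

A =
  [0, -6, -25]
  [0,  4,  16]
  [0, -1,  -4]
λ = 0: alg = 3, geom = 1

Step 1 — factor the characteristic polynomial to read off the algebraic multiplicities:
  χ_A(x) = x^3

Step 2 — compute geometric multiplicities via the rank-nullity identity g(λ) = n − rank(A − λI):
  rank(A − (0)·I) = 2, so dim ker(A − (0)·I) = n − 2 = 1

Summary:
  λ = 0: algebraic multiplicity = 3, geometric multiplicity = 1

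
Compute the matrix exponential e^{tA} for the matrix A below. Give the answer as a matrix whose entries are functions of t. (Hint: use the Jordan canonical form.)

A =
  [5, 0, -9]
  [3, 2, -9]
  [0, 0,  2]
e^{tA} =
  [exp(5*t), 0, -3*exp(5*t) + 3*exp(2*t)]
  [exp(5*t) - exp(2*t), exp(2*t), -3*exp(5*t) + 3*exp(2*t)]
  [0, 0, exp(2*t)]

Strategy: write A = P · J · P⁻¹ where J is a Jordan canonical form, so e^{tA} = P · e^{tJ} · P⁻¹, and e^{tJ} can be computed block-by-block.

A has Jordan form
J =
  [2, 0, 0]
  [0, 2, 0]
  [0, 0, 5]
(up to reordering of blocks).

Per-block formulas:
  For a 1×1 block at λ = 2: exp(t · [2]) = [e^(2t)].
  For a 1×1 block at λ = 5: exp(t · [5]) = [e^(5t)].

After assembling e^{tJ} and conjugating by P, we get:

e^{tA} =
  [exp(5*t), 0, -3*exp(5*t) + 3*exp(2*t)]
  [exp(5*t) - exp(2*t), exp(2*t), -3*exp(5*t) + 3*exp(2*t)]
  [0, 0, exp(2*t)]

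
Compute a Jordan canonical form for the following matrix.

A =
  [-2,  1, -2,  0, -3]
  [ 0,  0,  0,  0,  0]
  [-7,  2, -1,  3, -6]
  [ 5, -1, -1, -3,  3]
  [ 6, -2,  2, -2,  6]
J_2(0) ⊕ J_2(0) ⊕ J_1(0)

The characteristic polynomial is
  det(x·I − A) = x^5

Eigenvalues and multiplicities (the geometric multiplicity of λ is n − rank(A − λI), which equals the number of Jordan blocks for λ):
  λ = 0: algebraic multiplicity = 5, geometric multiplicity = 3

Determining the block sizes for each eigenvalue:
  λ = 0: with am = 5 and gm = 3, the partition is not yet determined (e.g. several partitions of 5 into 3 parts exist). Let N = A − (0)·I. Computing rank(N^1) = 2, rank(N^2) = 0; the number of blocks of size ≥ j is rank(N^{j−1}) − rank(N^j), giving [3, 2]. So we have 2 block(s) of size 2, 1 block(s) of size 1 → block sizes [2, 2, 1]

Assembling the blocks gives a Jordan form
J =
  [0, 1, 0, 0, 0]
  [0, 0, 0, 0, 0]
  [0, 0, 0, 1, 0]
  [0, 0, 0, 0, 0]
  [0, 0, 0, 0, 0]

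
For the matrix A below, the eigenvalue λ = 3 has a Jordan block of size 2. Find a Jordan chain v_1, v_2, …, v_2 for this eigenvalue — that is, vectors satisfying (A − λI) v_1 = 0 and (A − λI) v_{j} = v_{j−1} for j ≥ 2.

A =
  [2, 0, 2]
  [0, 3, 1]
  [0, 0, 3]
A Jordan chain for λ = 3 of length 2:
v_1 = (0, 1, 0)ᵀ
v_2 = (2, 0, 1)ᵀ

Let N = A − (3)·I. We want v_2 with N^2 v_2 = 0 but N^1 v_2 ≠ 0; then v_{j-1} := N · v_j for j = 2, …, 2.

Pick v_2 = (2, 0, 1)ᵀ.
Then v_1 = N · v_2 = (0, 1, 0)ᵀ.

Sanity check: (A − (3)·I) v_1 = (0, 0, 0)ᵀ = 0. ✓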